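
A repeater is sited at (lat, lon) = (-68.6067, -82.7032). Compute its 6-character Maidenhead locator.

EC81pj

Shift to the Maidenhead origin (180°W, 90°S): lon 97.2968, lat 21.3933.
Field: lon ⌊97.2968/20⌋ = 4 → E; lat ⌊21.3933/10⌋ = 2 → C.
Square: lon ⌊17.2968/2⌋ = 8; lat ⌊1.3933/1⌋ = 1.
Subsquare: lon ⌊1.2968/0.0833333⌋ = 15 → p; lat ⌊0.3933/0.0416667⌋ = 9 → j.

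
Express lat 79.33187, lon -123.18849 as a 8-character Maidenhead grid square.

CQ89jh79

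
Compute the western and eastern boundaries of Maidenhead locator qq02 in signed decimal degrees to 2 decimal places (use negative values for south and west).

Field Q=16, Q=16: +16·20° lon, +16·10° lat → SW at lon 140°, lat 70°.
Square 0, 2: +0·2° lon, +2·1° lat → SW at lon 140°, lat 72°.
Cell spans 2° lon × 1° lat.
west 140.00, east 142.00.

140.00, 142.00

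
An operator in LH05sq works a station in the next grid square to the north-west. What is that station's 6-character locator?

Longitude subsquare s = 18; −1 → 17 = r.
Latitude subsquare q = 16; +1 → 17 = r.

LH05rr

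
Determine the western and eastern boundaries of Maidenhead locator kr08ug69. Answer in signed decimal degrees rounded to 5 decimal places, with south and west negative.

21.71667, 21.72500

Field K=10, R=17: +10·20° lon, +17·10° lat → SW at lon 20°, lat 80°.
Square 0, 8: +0·2° lon, +8·1° lat → SW at lon 20°, lat 88°.
Subsquare u=20, g=6: +20·0.0833333° lon, +6·0.0416667° lat → SW at lon 21.6667°, lat 88.25°.
Extended square 6, 9: +6·0.00833333° lon, +9·0.00416667° lat → SW at lon 21.7167°, lat 88.2875°.
Cell spans 0.00833333° lon × 0.00416667° lat.
west 21.71667, east 21.72500.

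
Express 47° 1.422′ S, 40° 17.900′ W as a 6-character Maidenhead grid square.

GE92ux

Add 180° to longitude and 90° to latitude: 139.7017, 42.9763.
Field: 139.7017/20 → 6 → G, 42.9763/10 → 4 → E; chars GE.
Square: 19.7017/2 → 9, 2.9763/1 → 2; chars 92.
Subsquare: 1.7017/0.0833333 → 20 → u, 0.9763/0.0416667 → 23 → x; chars ux.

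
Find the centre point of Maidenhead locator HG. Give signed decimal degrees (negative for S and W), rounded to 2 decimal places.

Field H=7, G=6: +7·20° lon, +6·10° lat → SW at lon -40°, lat -30°.
Cell spans 20° lon × 10° lat. Centre is SW corner plus half of each.
latitude -25.00, longitude -30.00.

-25.00, -30.00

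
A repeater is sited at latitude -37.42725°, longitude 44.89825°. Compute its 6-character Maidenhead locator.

Offset from 180°W / 90°S: lon 224.8982°, lat 52.5727°.
Field: 224.8982/20 → 11 → L, 52.5727/10 → 5 → F; chars LF.
Square: 4.8982/2 → 2, 2.5727/1 → 2; chars 22.
Subsquare: 0.8982/0.0833333 → 10 → k, 0.5727/0.0416667 → 13 → n; chars kn.

LF22kn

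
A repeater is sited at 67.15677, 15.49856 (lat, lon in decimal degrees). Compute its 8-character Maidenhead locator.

JP77rd97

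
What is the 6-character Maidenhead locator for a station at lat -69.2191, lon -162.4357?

AC80ss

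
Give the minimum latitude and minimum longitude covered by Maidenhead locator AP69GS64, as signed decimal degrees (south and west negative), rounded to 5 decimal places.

69.76667, -167.45000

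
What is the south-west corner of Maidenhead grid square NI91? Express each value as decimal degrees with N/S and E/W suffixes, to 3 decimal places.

Field N=13, I=8: +13·20° lon, +8·10° lat → SW at lon 80°, lat -10°.
Square 9, 1: +9·2° lon, +1·1° lat → SW at lon 98°, lat -9°.
latitude 9.000° S, longitude 98.000° E.

9.000° S, 98.000° E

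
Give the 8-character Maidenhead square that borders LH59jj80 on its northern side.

LH59jj81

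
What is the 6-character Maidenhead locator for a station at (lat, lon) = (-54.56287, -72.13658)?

FD35wk

Offset from 180°W / 90°S: lon 107.8634°, lat 35.4371°.
Field (20°×10°, letters A–R): 107.8634/20 → 5 → F, 35.4371/10 → 3 → D; chars FD.
Square (2°×1°, digits 0–9): 7.8634/2 → 3, 5.4371/1 → 5; chars 35.
Subsquare (5′×2.5′, letters a–x): 1.8634/0.0833333 → 22 → w, 0.4371/0.0416667 → 10 → k; chars wk.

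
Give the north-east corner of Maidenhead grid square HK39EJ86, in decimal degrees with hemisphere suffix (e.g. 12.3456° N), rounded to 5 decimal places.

19.40417° N, 33.59167° W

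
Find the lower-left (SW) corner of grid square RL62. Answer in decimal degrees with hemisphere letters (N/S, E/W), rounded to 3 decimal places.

Field R=17, L=11: +17·20° lon, +11·10° lat → SW at lon 160°, lat 20°.
Square 6, 2: +6·2° lon, +2·1° lat → SW at lon 172°, lat 22°.
latitude 22.000° N, longitude 172.000° E.

22.000° N, 172.000° E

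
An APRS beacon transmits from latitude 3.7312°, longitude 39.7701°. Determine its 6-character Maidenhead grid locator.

KJ93vr

Offset from 180°W / 90°S: lon 219.7701°, lat 93.7312°.
Field (20°×10°, letters A–R): lon ⌊219.7701/20⌋ = 10 → K; lat ⌊93.7312/10⌋ = 9 → J.
Square (2°×1°, digits 0–9): lon ⌊19.7701/2⌋ = 9; lat ⌊3.7312/1⌋ = 3.
Subsquare (5′×2.5′, letters a–x): lon ⌊1.7701/0.0833333⌋ = 21 → v; lat ⌊0.7312/0.0416667⌋ = 17 → r.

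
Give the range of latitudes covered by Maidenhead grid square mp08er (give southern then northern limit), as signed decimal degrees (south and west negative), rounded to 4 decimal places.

68.7083, 68.7500

Field M=12, P=15: +12·20° lon, +15·10° lat → SW at lon 60°, lat 60°.
Square 0, 8: +0·2° lon, +8·1° lat → SW at lon 60°, lat 68°.
Subsquare e=4, r=17: +4·0.0833333° lon, +17·0.0416667° lat → SW at lon 60.3333°, lat 68.7083°.
Cell spans 0.0833333° lon × 0.0416667° lat.
south 68.7083, north 68.7500.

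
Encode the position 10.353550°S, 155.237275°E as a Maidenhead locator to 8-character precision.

Shift to the Maidenhead origin (180°W, 90°S): lon 335.23728, lat 79.64645.
Field (20°×10°, letters A–R): 335.23728/20 → 16 → Q, 79.64645/10 → 7 → H; chars QH.
Square (2°×1°, digits 0–9): 15.23728/2 → 7, 9.64645/1 → 9; chars 79.
Subsquare (5′×2.5′, letters a–x): 1.23728/0.0833333 → 14 → o, 0.64645/0.0416667 → 15 → p; chars op.
Extended square (30″×15″, digits 0–9): 0.07061/0.00833333 → 8, 0.02145/0.00416667 → 5; chars 85.

QH79op85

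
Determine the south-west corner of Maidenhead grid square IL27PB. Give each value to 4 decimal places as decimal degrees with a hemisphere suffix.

27.0417° N, 14.7500° W

Field I=8, L=11: +8·20° lon, +11·10° lat → SW at lon -20°, lat 20°.
Square 2, 7: +2·2° lon, +7·1° lat → SW at lon -16°, lat 27°.
Subsquare p=15, b=1: +15·0.0833333° lon, +1·0.0416667° lat → SW at lon -14.75°, lat 27.0417°.
latitude 27.0417° N, longitude 14.7500° W.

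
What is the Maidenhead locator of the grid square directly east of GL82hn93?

Longitude extended square 9; +1 → 10, wraps to 0, carry into subsquare.
Longitude subsquare h = 7; +1 → 8 = i.
The latitude characters are unchanged.

GL82in03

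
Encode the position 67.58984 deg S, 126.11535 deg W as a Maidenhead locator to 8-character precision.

CC62wj68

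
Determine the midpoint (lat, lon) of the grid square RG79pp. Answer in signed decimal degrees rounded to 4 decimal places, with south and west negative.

Field R=17, G=6: +17·20° lon, +6·10° lat → SW at lon 160°, lat -30°.
Square 7, 9: +7·2° lon, +9·1° lat → SW at lon 174°, lat -21°.
Subsquare p=15, p=15: +15·0.0833333° lon, +15·0.0416667° lat → SW at lon 175.25°, lat -20.375°.
Cell spans 0.0833333° lon × 0.0416667° lat. Centre is SW corner plus half of each.
latitude -20.3542, longitude 175.2917.

-20.3542, 175.2917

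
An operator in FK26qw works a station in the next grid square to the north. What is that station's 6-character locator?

FK26qx

Latitude subsquare w = 22; +1 → 23 = x.
The longitude characters are unchanged.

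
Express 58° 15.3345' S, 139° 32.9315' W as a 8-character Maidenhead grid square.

Shift to the Maidenhead origin (180°W, 90°S): lon 40.45114, lat 31.74442.
Field: lon ⌊40.45114/20⌋ = 2 → C; lat ⌊31.74442/10⌋ = 3 → D.
Square: lon ⌊0.45114/2⌋ = 0; lat ⌊1.74442/1⌋ = 1.
Subsquare: lon ⌊0.45114/0.0833333⌋ = 5 → f; lat ⌊0.74442/0.0416667⌋ = 17 → r.
Extended square: lon ⌊0.03448/0.00833333⌋ = 4; lat ⌊0.03609/0.00416667⌋ = 8.

CD01fr48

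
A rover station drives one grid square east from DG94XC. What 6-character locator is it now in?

EG04ac

Longitude subsquare x = 23; +1 → 24, wraps to 0 = a, carry into square.
Longitude square 9; +1 → 10, wraps to 0, carry into field.
Longitude field D = 3; +1 → 4 = E.
The latitude characters are unchanged.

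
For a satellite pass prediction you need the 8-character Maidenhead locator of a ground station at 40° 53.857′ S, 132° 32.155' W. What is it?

CE39rc54

Offset from 180°W / 90°S: lon 47.46408°, lat 49.10238°.
Field: lon ⌊47.46408/20⌋ = 2 → C; lat ⌊49.10238/10⌋ = 4 → E.
Square: lon ⌊7.46408/2⌋ = 3; lat ⌊9.10238/1⌋ = 9.
Subsquare: lon ⌊1.46408/0.0833333⌋ = 17 → r; lat ⌊0.10238/0.0416667⌋ = 2 → c.
Extended square: lon ⌊0.04742/0.00833333⌋ = 5; lat ⌊0.01905/0.00416667⌋ = 4.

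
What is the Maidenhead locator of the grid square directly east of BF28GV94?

BF28hv04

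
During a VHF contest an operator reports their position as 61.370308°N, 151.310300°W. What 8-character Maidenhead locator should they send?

Add 180° to longitude and 90° to latitude: 28.68970, 151.37031.
Field: lon ⌊28.68970/20⌋ = 1 → B; lat ⌊151.37031/10⌋ = 15 → P.
Square: lon ⌊8.68970/2⌋ = 4; lat ⌊1.37031/1⌋ = 1.
Subsquare: lon ⌊0.68970/0.0833333⌋ = 8 → i; lat ⌊0.37031/0.0416667⌋ = 8 → i.
Extended square: lon ⌊0.02303/0.00833333⌋ = 2; lat ⌊0.03697/0.00416667⌋ = 8.

BP41ii28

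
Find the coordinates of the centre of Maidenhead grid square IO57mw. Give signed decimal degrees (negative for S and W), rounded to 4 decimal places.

57.9375, -8.9583

Field I=8, O=14: +8·20° lon, +14·10° lat → SW at lon -20°, lat 50°.
Square 5, 7: +5·2° lon, +7·1° lat → SW at lon -10°, lat 57°.
Subsquare m=12, w=22: +12·0.0833333° lon, +22·0.0416667° lat → SW at lon -9°, lat 57.9167°.
Cell spans 0.0833333° lon × 0.0416667° lat. Centre is SW corner plus half of each.
latitude 57.9375, longitude -8.9583.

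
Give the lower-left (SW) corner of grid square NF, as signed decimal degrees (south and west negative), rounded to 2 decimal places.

Field N=13, F=5: +13·20° lon, +5·10° lat → SW at lon 80°, lat -40°.
latitude -40.00, longitude 80.00.

-40.00, 80.00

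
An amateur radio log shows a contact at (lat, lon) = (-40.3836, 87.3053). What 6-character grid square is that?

NE39po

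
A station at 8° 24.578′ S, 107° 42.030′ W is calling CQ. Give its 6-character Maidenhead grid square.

DI61do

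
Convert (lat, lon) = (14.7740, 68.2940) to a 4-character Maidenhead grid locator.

MK44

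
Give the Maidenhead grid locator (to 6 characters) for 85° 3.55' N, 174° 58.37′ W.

Offset from 180°W / 90°S: lon 5.0272°, lat 175.0592°.
Field: 5.0272/20 → 0 → A, 175.0592/10 → 17 → R; chars AR.
Square: 5.0272/2 → 2, 5.0592/1 → 5; chars 25.
Subsquare: 1.0272/0.0833333 → 12 → m, 0.0592/0.0416667 → 1 → b; chars mb.

AR25mb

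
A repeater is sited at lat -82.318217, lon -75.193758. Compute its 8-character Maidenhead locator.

Shift to the Maidenhead origin (180°W, 90°S): lon 104.80624, lat 7.68178.
Field (20°×10°, letters A–R): 104.80624/20 → 5 → F, 7.68178/10 → 0 → A; chars FA.
Square (2°×1°, digits 0–9): 4.80624/2 → 2, 7.68178/1 → 7; chars 27.
Subsquare (5′×2.5′, letters a–x): 0.80624/0.0833333 → 9 → j, 0.68178/0.0416667 → 16 → q; chars jq.
Extended square (30″×15″, digits 0–9): 0.05624/0.00833333 → 6, 0.01512/0.00416667 → 3; chars 63.

FA27jq63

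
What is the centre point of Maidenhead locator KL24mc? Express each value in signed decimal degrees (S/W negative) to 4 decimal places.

24.1042, 25.0417

Field K=10, L=11: +10·20° lon, +11·10° lat → SW at lon 20°, lat 20°.
Square 2, 4: +2·2° lon, +4·1° lat → SW at lon 24°, lat 24°.
Subsquare m=12, c=2: +12·0.0833333° lon, +2·0.0416667° lat → SW at lon 25°, lat 24.0833°.
Cell spans 0.0833333° lon × 0.0416667° lat. Centre is SW corner plus half of each.
latitude 24.1042, longitude 25.0417.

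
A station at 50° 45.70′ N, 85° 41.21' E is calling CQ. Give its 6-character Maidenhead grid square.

NO20us

Offset from 180°W / 90°S: lon 265.6868°, lat 140.7617°.
Field: 265.6868/20 → 13 → N, 140.7617/10 → 14 → O; chars NO.
Square: 5.6868/2 → 2, 0.7617/1 → 0; chars 20.
Subsquare: 1.6868/0.0833333 → 20 → u, 0.7617/0.0416667 → 18 → s; chars us.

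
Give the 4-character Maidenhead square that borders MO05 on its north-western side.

LO96

Longitude square 0; −1 → -1, wraps to 9, carry into field.
Longitude field M = 12; −1 → 11 = L.
Latitude square 5; +1 → 6.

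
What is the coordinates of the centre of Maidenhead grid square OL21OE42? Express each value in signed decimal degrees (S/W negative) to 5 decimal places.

Field O=14, L=11: +14·20° lon, +11·10° lat → SW at lon 100°, lat 20°.
Square 2, 1: +2·2° lon, +1·1° lat → SW at lon 104°, lat 21°.
Subsquare o=14, e=4: +14·0.0833333° lon, +4·0.0416667° lat → SW at lon 105.167°, lat 21.1667°.
Extended square 4, 2: +4·0.00833333° lon, +2·0.00416667° lat → SW at lon 105.2°, lat 21.175°.
Cell spans 0.00833333° lon × 0.00416667° lat. Centre is SW corner plus half of each.
latitude 21.17708, longitude 105.20417.

21.17708, 105.20417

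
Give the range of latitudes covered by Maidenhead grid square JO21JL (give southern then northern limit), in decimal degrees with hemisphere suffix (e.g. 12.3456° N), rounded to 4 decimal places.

51.4583° N, 51.5000° N

Field J=9, O=14: +9·20° lon, +14·10° lat → SW at lon 0°, lat 50°.
Square 2, 1: +2·2° lon, +1·1° lat → SW at lon 4°, lat 51°.
Subsquare j=9, l=11: +9·0.0833333° lon, +11·0.0416667° lat → SW at lon 4.75°, lat 51.4583°.
Cell spans 0.0833333° lon × 0.0416667° lat.
south 51.4583° N, north 51.5000° N.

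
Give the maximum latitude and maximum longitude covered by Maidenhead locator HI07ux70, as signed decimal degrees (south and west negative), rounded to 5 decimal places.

Field H=7, I=8: +7·20° lon, +8·10° lat → SW at lon -40°, lat -10°.
Square 0, 7: +0·2° lon, +7·1° lat → SW at lon -40°, lat -3°.
Subsquare u=20, x=23: +20·0.0833333° lon, +23·0.0416667° lat → SW at lon -38.3333°, lat -2.04167°.
Extended square 7, 0: +7·0.00833333° lon, +0·0.00416667° lat → SW at lon -38.275°, lat -2.04167°.
Cell spans 0.00833333° lon × 0.00416667° lat. NE corner is SW corner plus one full cell.
latitude -2.03750, longitude -38.26667.

-2.03750, -38.26667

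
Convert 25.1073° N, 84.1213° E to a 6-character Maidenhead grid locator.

NL25bc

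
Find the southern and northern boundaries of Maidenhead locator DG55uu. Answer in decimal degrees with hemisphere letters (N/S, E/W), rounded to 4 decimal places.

24.1667° S, 24.1250° S

Field D=3, G=6: +3·20° lon, +6·10° lat → SW at lon -120°, lat -30°.
Square 5, 5: +5·2° lon, +5·1° lat → SW at lon -110°, lat -25°.
Subsquare u=20, u=20: +20·0.0833333° lon, +20·0.0416667° lat → SW at lon -108.333°, lat -24.1667°.
Cell spans 0.0833333° lon × 0.0416667° lat.
south 24.1667° S, north 24.1250° S.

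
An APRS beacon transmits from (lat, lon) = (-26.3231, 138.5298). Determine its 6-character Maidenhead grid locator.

PG93gq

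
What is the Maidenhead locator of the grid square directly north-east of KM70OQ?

KM70pr

Longitude subsquare o = 14; +1 → 15 = p.
Latitude subsquare q = 16; +1 → 17 = r.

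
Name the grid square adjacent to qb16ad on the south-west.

QB06xc

Longitude subsquare a = 0; −1 → -1, wraps to 23 = x, carry into square.
Longitude square 1; −1 → 0.
Latitude subsquare d = 3; −1 → 2 = c.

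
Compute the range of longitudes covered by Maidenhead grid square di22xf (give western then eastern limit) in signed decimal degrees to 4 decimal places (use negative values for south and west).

-114.0833, -114.0000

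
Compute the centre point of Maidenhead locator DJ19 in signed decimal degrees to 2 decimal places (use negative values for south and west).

Field D=3, J=9: +3·20° lon, +9·10° lat → SW at lon -120°, lat 0°.
Square 1, 9: +1·2° lon, +9·1° lat → SW at lon -118°, lat 9°.
Cell spans 2° lon × 1° lat. Centre is SW corner plus half of each.
latitude 9.50, longitude -117.00.

9.50, -117.00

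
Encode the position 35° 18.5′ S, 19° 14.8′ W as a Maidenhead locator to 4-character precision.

Shift to the Maidenhead origin (180°W, 90°S): lon 160.75, lat 54.69.
Field: lon ⌊160.75/20⌋ = 8 → I; lat ⌊54.69/10⌋ = 5 → F.
Square: lon ⌊0.75/2⌋ = 0; lat ⌊4.69/1⌋ = 4.

IF04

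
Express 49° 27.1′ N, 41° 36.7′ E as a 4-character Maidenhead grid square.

Shift to the Maidenhead origin (180°W, 90°S): lon 221.61, lat 139.45.
Field (20°×10°, letters A–R): 221.61/20 → 11 → L, 139.45/10 → 13 → N; chars LN.
Square (2°×1°, digits 0–9): 1.61/2 → 0, 9.45/1 → 9; chars 09.

LN09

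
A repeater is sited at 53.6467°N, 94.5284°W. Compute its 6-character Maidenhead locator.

EO23rp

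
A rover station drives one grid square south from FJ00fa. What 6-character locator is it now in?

Latitude subsquare a = 0; −1 → -1, wraps to 23 = x, carry into square.
Latitude square 0; −1 → -1, wraps to 9, carry into field.
Latitude field J = 9; −1 → 8 = I.
The longitude characters are unchanged.

FI09fx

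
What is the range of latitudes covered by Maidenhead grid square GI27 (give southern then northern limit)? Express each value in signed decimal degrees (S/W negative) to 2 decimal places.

-3.00, -2.00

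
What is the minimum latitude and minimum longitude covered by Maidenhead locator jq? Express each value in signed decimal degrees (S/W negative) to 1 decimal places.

Field J=9, Q=16: +9·20° lon, +16·10° lat → SW at lon 0°, lat 70°.
latitude 70.0, longitude 0.0.

70.0, 0.0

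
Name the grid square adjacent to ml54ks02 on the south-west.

ML54js91

Longitude extended square 0; −1 → -1, wraps to 9, carry into subsquare.
Longitude subsquare k = 10; −1 → 9 = j.
Latitude extended square 2; −1 → 1.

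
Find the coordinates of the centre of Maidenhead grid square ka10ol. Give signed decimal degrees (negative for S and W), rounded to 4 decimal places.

Field K=10, A=0: +10·20° lon, +0·10° lat → SW at lon 20°, lat -90°.
Square 1, 0: +1·2° lon, +0·1° lat → SW at lon 22°, lat -90°.
Subsquare o=14, l=11: +14·0.0833333° lon, +11·0.0416667° lat → SW at lon 23.1667°, lat -89.5417°.
Cell spans 0.0833333° lon × 0.0416667° lat. Centre is SW corner plus half of each.
latitude -89.5208, longitude 23.2083.

-89.5208, 23.2083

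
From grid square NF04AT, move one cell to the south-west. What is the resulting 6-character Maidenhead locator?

MF94xs

Longitude subsquare a = 0; −1 → -1, wraps to 23 = x, carry into square.
Longitude square 0; −1 → -1, wraps to 9, carry into field.
Longitude field N = 13; −1 → 12 = M.
Latitude subsquare t = 19; −1 → 18 = s.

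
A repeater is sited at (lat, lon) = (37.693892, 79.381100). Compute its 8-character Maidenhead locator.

Add 180° to longitude and 90° to latitude: 259.38110, 127.69389.
Field: 259.38110/20 → 12 → M, 127.69389/10 → 12 → M; chars MM.
Square: 19.38110/2 → 9, 7.69389/1 → 7; chars 97.
Subsquare: 1.38110/0.0833333 → 16 → q, 0.69389/0.0416667 → 16 → q; chars qq.
Extended square: 0.04777/0.00833333 → 5, 0.02723/0.00416667 → 6; chars 56.

MM97qq56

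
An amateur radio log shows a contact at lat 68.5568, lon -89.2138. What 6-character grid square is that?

EP58jn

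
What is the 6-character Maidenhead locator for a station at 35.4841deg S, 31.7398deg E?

Offset from 180°W / 90°S: lon 211.7398°, lat 54.5159°.
Field: 211.7398/20 → 10 → K, 54.5159/10 → 5 → F; chars KF.
Square: 11.7398/2 → 5, 4.5159/1 → 4; chars 54.
Subsquare: 1.7398/0.0833333 → 20 → u, 0.5159/0.0416667 → 12 → m; chars um.

KF54um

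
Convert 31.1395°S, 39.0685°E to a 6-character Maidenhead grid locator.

KF98mu

Offset from 180°W / 90°S: lon 219.0685°, lat 58.8605°.
Field: 219.0685/20 → 10 → K, 58.8605/10 → 5 → F; chars KF.
Square: 19.0685/2 → 9, 8.8605/1 → 8; chars 98.
Subsquare: 1.0685/0.0833333 → 12 → m, 0.8605/0.0416667 → 20 → u; chars mu.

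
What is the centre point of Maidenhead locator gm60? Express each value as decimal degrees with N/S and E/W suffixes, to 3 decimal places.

30.500° N, 47.000° W

Field G=6, M=12: +6·20° lon, +12·10° lat → SW at lon -60°, lat 30°.
Square 6, 0: +6·2° lon, +0·1° lat → SW at lon -48°, lat 30°.
Cell spans 2° lon × 1° lat. Centre is SW corner plus half of each.
latitude 30.500° N, longitude 47.000° W.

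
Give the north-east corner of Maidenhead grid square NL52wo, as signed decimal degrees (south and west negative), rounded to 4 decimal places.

22.6250, 91.9167

Field N=13, L=11: +13·20° lon, +11·10° lat → SW at lon 80°, lat 20°.
Square 5, 2: +5·2° lon, +2·1° lat → SW at lon 90°, lat 22°.
Subsquare w=22, o=14: +22·0.0833333° lon, +14·0.0416667° lat → SW at lon 91.8333°, lat 22.5833°.
Cell spans 0.0833333° lon × 0.0416667° lat. NE corner is SW corner plus one full cell.
latitude 22.6250, longitude 91.9167.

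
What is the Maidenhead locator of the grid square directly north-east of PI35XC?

PI45ad

Longitude subsquare x = 23; +1 → 24, wraps to 0 = a, carry into square.
Longitude square 3; +1 → 4.
Latitude subsquare c = 2; +1 → 3 = d.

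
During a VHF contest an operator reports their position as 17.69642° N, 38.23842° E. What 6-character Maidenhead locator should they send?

Add 180° to longitude and 90° to latitude: 218.2384, 107.6964.
Field: lon ⌊218.2384/20⌋ = 10 → K; lat ⌊107.6964/10⌋ = 10 → K.
Square: lon ⌊18.2384/2⌋ = 9; lat ⌊7.6964/1⌋ = 7.
Subsquare: lon ⌊0.2384/0.0833333⌋ = 2 → c; lat ⌊0.6964/0.0416667⌋ = 16 → q.

KK97cq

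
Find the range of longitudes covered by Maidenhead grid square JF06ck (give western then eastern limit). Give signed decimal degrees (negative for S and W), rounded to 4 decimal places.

0.1667, 0.2500

Field J=9, F=5: +9·20° lon, +5·10° lat → SW at lon 0°, lat -40°.
Square 0, 6: +0·2° lon, +6·1° lat → SW at lon 0°, lat -34°.
Subsquare c=2, k=10: +2·0.0833333° lon, +10·0.0416667° lat → SW at lon 0.166667°, lat -33.5833°.
Cell spans 0.0833333° lon × 0.0416667° lat.
west 0.1667, east 0.2500.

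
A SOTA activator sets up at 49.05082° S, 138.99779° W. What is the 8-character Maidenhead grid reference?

Add 180° to longitude and 90° to latitude: 41.00221, 40.94918.
Field (20°×10°, letters A–R): 41.00221/20 → 2 → C, 40.94918/10 → 4 → E; chars CE.
Square (2°×1°, digits 0–9): 1.00221/2 → 0, 0.94918/1 → 0; chars 00.
Subsquare (5′×2.5′, letters a–x): 1.00221/0.0833333 → 12 → m, 0.94918/0.0416667 → 22 → w; chars mw.
Extended square (30″×15″, digits 0–9): 0.00221/0.00833333 → 0, 0.03251/0.00416667 → 7; chars 07.

CE00mw07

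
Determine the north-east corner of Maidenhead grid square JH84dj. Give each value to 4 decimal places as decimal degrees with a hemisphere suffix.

15.5833° S, 16.3333° E

Field J=9, H=7: +9·20° lon, +7·10° lat → SW at lon 0°, lat -20°.
Square 8, 4: +8·2° lon, +4·1° lat → SW at lon 16°, lat -16°.
Subsquare d=3, j=9: +3·0.0833333° lon, +9·0.0416667° lat → SW at lon 16.25°, lat -15.625°.
Cell spans 0.0833333° lon × 0.0416667° lat. NE corner is SW corner plus one full cell.
latitude 15.5833° S, longitude 16.3333° E.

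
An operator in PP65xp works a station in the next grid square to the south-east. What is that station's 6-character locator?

Longitude subsquare x = 23; +1 → 24, wraps to 0 = a, carry into square.
Longitude square 6; +1 → 7.
Latitude subsquare p = 15; −1 → 14 = o.

PP75ao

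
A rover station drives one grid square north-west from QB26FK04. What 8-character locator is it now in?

Longitude extended square 0; −1 → -1, wraps to 9, carry into subsquare.
Longitude subsquare f = 5; −1 → 4 = e.
Latitude extended square 4; +1 → 5.

QB26ek95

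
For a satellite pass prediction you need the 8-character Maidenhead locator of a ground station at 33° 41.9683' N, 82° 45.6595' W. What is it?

EM83oq87

Offset from 180°W / 90°S: lon 97.23901°, lat 123.69947°.
Field: 97.23901/20 → 4 → E, 123.69947/10 → 12 → M; chars EM.
Square: 17.23901/2 → 8, 3.69947/1 → 3; chars 83.
Subsquare: 1.23901/0.0833333 → 14 → o, 0.69947/0.0416667 → 16 → q; chars oq.
Extended square: 0.07234/0.00833333 → 8, 0.03281/0.00416667 → 7; chars 87.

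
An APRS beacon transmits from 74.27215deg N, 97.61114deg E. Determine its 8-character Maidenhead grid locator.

Shift to the Maidenhead origin (180°W, 90°S): lon 277.61114, lat 164.27215.
Field: lon ⌊277.61114/20⌋ = 13 → N; lat ⌊164.27215/10⌋ = 16 → Q.
Square: lon ⌊17.61114/2⌋ = 8; lat ⌊4.27215/1⌋ = 4.
Subsquare: lon ⌊1.61114/0.0833333⌋ = 19 → t; lat ⌊0.27215/0.0416667⌋ = 6 → g.
Extended square: lon ⌊0.02781/0.00833333⌋ = 3; lat ⌊0.02215/0.00416667⌋ = 5.

NQ84tg35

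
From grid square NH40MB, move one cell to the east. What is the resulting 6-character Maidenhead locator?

NH40nb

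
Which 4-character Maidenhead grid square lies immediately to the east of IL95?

Longitude square 9; +1 → 10, wraps to 0, carry into field.
Longitude field I = 8; +1 → 9 = J.
The latitude characters are unchanged.

JL05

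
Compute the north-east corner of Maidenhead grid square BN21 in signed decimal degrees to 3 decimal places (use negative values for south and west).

42.000, -154.000

Field B=1, N=13: +1·20° lon, +13·10° lat → SW at lon -160°, lat 40°.
Square 2, 1: +2·2° lon, +1·1° lat → SW at lon -156°, lat 41°.
Cell spans 2° lon × 1° lat. NE corner is SW corner plus one full cell.
latitude 42.000, longitude -154.000.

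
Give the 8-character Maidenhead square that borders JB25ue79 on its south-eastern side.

Longitude extended square 7; +1 → 8.
Latitude extended square 9; −1 → 8.

JB25ue88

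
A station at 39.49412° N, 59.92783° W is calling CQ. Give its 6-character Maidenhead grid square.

Shift to the Maidenhead origin (180°W, 90°S): lon 120.0722, lat 129.4941.
Field: lon ⌊120.0722/20⌋ = 6 → G; lat ⌊129.4941/10⌋ = 12 → M.
Square: lon ⌊0.0722/2⌋ = 0; lat ⌊9.4941/1⌋ = 9.
Subsquare: lon ⌊0.0722/0.0833333⌋ = 0 → a; lat ⌊0.4941/0.0416667⌋ = 11 → l.

GM09al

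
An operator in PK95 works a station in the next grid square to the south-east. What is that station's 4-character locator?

QK04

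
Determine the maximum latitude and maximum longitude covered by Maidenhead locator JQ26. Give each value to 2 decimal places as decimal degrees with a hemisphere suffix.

77.00° N, 6.00° E

Field J=9, Q=16: +9·20° lon, +16·10° lat → SW at lon 0°, lat 70°.
Square 2, 6: +2·2° lon, +6·1° lat → SW at lon 4°, lat 76°.
Cell spans 2° lon × 1° lat. NE corner is SW corner plus one full cell.
latitude 77.00° N, longitude 6.00° E.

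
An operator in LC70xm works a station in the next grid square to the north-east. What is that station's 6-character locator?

Longitude subsquare x = 23; +1 → 24, wraps to 0 = a, carry into square.
Longitude square 7; +1 → 8.
Latitude subsquare m = 12; +1 → 13 = n.

LC80an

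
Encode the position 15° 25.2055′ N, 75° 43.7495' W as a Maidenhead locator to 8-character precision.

FK25dk20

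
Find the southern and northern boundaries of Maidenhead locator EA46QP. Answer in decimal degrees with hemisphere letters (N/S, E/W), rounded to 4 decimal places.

Field E=4, A=0: +4·20° lon, +0·10° lat → SW at lon -100°, lat -90°.
Square 4, 6: +4·2° lon, +6·1° lat → SW at lon -92°, lat -84°.
Subsquare q=16, p=15: +16·0.0833333° lon, +15·0.0416667° lat → SW at lon -90.6667°, lat -83.375°.
Cell spans 0.0833333° lon × 0.0416667° lat.
south 83.3750° S, north 83.3333° S.

83.3750° S, 83.3333° S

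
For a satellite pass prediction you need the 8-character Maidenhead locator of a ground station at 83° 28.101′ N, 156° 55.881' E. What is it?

Add 180° to longitude and 90° to latitude: 336.93135, 173.46835.
Field: lon ⌊336.93135/20⌋ = 16 → Q; lat ⌊173.46835/10⌋ = 17 → R.
Square: lon ⌊16.93135/2⌋ = 8; lat ⌊3.46835/1⌋ = 3.
Subsquare: lon ⌊0.93135/0.0833333⌋ = 11 → l; lat ⌊0.46835/0.0416667⌋ = 11 → l.
Extended square: lon ⌊0.01468/0.00833333⌋ = 1; lat ⌊0.01002/0.00416667⌋ = 2.

QR83ll12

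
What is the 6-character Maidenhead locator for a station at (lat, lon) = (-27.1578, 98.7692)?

NG92ju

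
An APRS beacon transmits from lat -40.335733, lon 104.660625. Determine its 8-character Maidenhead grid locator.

Offset from 180°W / 90°S: lon 284.66062°, lat 49.66427°.
Field: 284.66062/20 → 14 → O, 49.66427/10 → 4 → E; chars OE.
Square: 4.66062/2 → 2, 9.66427/1 → 9; chars 29.
Subsquare: 0.66062/0.0833333 → 7 → h, 0.66427/0.0416667 → 15 → p; chars hp.
Extended square: 0.07729/0.00833333 → 9, 0.03927/0.00416667 → 9; chars 99.

OE29hp99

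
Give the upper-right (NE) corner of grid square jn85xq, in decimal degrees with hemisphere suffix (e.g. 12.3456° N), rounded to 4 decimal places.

45.7083° N, 18.0000° E

Field J=9, N=13: +9·20° lon, +13·10° lat → SW at lon 0°, lat 40°.
Square 8, 5: +8·2° lon, +5·1° lat → SW at lon 16°, lat 45°.
Subsquare x=23, q=16: +23·0.0833333° lon, +16·0.0416667° lat → SW at lon 17.9167°, lat 45.6667°.
Cell spans 0.0833333° lon × 0.0416667° lat. NE corner is SW corner plus one full cell.
latitude 45.7083° N, longitude 18.0000° E.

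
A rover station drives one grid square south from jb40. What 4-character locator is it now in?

JA49

Latitude square 0; −1 → -1, wraps to 9, carry into field.
Latitude field B = 1; −1 → 0 = A.
The longitude characters are unchanged.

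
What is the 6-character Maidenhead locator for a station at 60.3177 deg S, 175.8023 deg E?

Add 180° to longitude and 90° to latitude: 355.8023, 29.6823.
Field: lon ⌊355.8023/20⌋ = 17 → R; lat ⌊29.6823/10⌋ = 2 → C.
Square: lon ⌊15.8023/2⌋ = 7; lat ⌊9.6823/1⌋ = 9.
Subsquare: lon ⌊1.8023/0.0833333⌋ = 21 → v; lat ⌊0.6823/0.0416667⌋ = 16 → q.

RC79vq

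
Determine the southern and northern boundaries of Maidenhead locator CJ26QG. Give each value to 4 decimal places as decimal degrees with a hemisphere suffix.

6.2500° N, 6.2917° N

Field C=2, J=9: +2·20° lon, +9·10° lat → SW at lon -140°, lat 0°.
Square 2, 6: +2·2° lon, +6·1° lat → SW at lon -136°, lat 6°.
Subsquare q=16, g=6: +16·0.0833333° lon, +6·0.0416667° lat → SW at lon -134.667°, lat 6.25°.
Cell spans 0.0833333° lon × 0.0416667° lat.
south 6.2500° N, north 6.2917° N.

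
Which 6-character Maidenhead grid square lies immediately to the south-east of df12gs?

DF12hr

Longitude subsquare g = 6; +1 → 7 = h.
Latitude subsquare s = 18; −1 → 17 = r.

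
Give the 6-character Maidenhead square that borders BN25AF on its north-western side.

Longitude subsquare a = 0; −1 → -1, wraps to 23 = x, carry into square.
Longitude square 2; −1 → 1.
Latitude subsquare f = 5; +1 → 6 = g.

BN15xg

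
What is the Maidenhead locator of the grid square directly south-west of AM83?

Longitude square 8; −1 → 7.
Latitude square 3; −1 → 2.

AM72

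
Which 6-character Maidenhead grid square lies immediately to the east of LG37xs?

LG47as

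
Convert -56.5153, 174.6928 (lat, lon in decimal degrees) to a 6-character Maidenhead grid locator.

Offset from 180°W / 90°S: lon 354.6928°, lat 33.4847°.
Field (20°×10°, letters A–R): lon ⌊354.6928/20⌋ = 17 → R; lat ⌊33.4847/10⌋ = 3 → D.
Square (2°×1°, digits 0–9): lon ⌊14.6928/2⌋ = 7; lat ⌊3.4847/1⌋ = 3.
Subsquare (5′×2.5′, letters a–x): lon ⌊0.6928/0.0833333⌋ = 8 → i; lat ⌊0.4847/0.0416667⌋ = 11 → l.

RD73il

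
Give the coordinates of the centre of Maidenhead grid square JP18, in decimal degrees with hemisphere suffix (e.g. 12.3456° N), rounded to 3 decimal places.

68.500° N, 3.000° E

Field J=9, P=15: +9·20° lon, +15·10° lat → SW at lon 0°, lat 60°.
Square 1, 8: +1·2° lon, +8·1° lat → SW at lon 2°, lat 68°.
Cell spans 2° lon × 1° lat. Centre is SW corner plus half of each.
latitude 68.500° N, longitude 3.000° E.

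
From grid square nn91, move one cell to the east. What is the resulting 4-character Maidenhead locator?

ON01

Longitude square 9; +1 → 10, wraps to 0, carry into field.
Longitude field N = 13; +1 → 14 = O.
The latitude characters are unchanged.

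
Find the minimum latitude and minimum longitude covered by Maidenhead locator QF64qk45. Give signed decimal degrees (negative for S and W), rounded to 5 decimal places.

Field Q=16, F=5: +16·20° lon, +5·10° lat → SW at lon 140°, lat -40°.
Square 6, 4: +6·2° lon, +4·1° lat → SW at lon 152°, lat -36°.
Subsquare q=16, k=10: +16·0.0833333° lon, +10·0.0416667° lat → SW at lon 153.333°, lat -35.5833°.
Extended square 4, 5: +4·0.00833333° lon, +5·0.00416667° lat → SW at lon 153.367°, lat -35.5625°.
latitude -35.56250, longitude 153.36667.

-35.56250, 153.36667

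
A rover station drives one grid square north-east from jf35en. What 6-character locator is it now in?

Longitude subsquare e = 4; +1 → 5 = f.
Latitude subsquare n = 13; +1 → 14 = o.

JF35fo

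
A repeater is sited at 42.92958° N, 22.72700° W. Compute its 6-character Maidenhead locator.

HN82pw

Offset from 180°W / 90°S: lon 157.2730°, lat 132.9296°.
Field: 157.2730/20 → 7 → H, 132.9296/10 → 13 → N; chars HN.
Square: 17.2730/2 → 8, 2.9296/1 → 2; chars 82.
Subsquare: 1.2730/0.0833333 → 15 → p, 0.9296/0.0416667 → 22 → w; chars pw.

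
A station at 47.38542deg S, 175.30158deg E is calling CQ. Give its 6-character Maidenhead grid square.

RE72po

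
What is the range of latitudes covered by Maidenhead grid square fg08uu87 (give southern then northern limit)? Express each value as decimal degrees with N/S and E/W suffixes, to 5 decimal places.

21.13750° S, 21.13333° S

Field F=5, G=6: +5·20° lon, +6·10° lat → SW at lon -80°, lat -30°.
Square 0, 8: +0·2° lon, +8·1° lat → SW at lon -80°, lat -22°.
Subsquare u=20, u=20: +20·0.0833333° lon, +20·0.0416667° lat → SW at lon -78.3333°, lat -21.1667°.
Extended square 8, 7: +8·0.00833333° lon, +7·0.00416667° lat → SW at lon -78.2667°, lat -21.1375°.
Cell spans 0.00833333° lon × 0.00416667° lat.
south 21.13750° S, north 21.13333° S.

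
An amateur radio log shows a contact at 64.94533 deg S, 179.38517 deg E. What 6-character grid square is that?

Offset from 180°W / 90°S: lon 359.3852°, lat 25.0547°.
Field: 359.3852/20 → 17 → R, 25.0547/10 → 2 → C; chars RC.
Square: 19.3852/2 → 9, 5.0547/1 → 5; chars 95.
Subsquare: 1.3852/0.0833333 → 16 → q, 0.0547/0.0416667 → 1 → b; chars qb.

RC95qb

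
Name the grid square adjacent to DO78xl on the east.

DO88al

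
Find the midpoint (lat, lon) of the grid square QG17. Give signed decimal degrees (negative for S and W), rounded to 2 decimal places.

Field Q=16, G=6: +16·20° lon, +6·10° lat → SW at lon 140°, lat -30°.
Square 1, 7: +1·2° lon, +7·1° lat → SW at lon 142°, lat -23°.
Cell spans 2° lon × 1° lat. Centre is SW corner plus half of each.
latitude -22.50, longitude 143.00.

-22.50, 143.00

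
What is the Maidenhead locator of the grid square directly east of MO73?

Longitude square 7; +1 → 8.
The latitude characters are unchanged.

MO83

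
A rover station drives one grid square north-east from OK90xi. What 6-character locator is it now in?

PK00aj

Longitude subsquare x = 23; +1 → 24, wraps to 0 = a, carry into square.
Longitude square 9; +1 → 10, wraps to 0, carry into field.
Longitude field O = 14; +1 → 15 = P.
Latitude subsquare i = 8; +1 → 9 = j.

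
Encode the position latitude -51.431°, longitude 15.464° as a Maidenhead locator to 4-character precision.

JD78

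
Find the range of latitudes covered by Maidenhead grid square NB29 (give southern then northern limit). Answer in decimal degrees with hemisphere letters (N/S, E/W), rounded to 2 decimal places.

Field N=13, B=1: +13·20° lon, +1·10° lat → SW at lon 80°, lat -80°.
Square 2, 9: +2·2° lon, +9·1° lat → SW at lon 84°, lat -71°.
Cell spans 2° lon × 1° lat.
south 71.00° S, north 70.00° S.

71.00° S, 70.00° S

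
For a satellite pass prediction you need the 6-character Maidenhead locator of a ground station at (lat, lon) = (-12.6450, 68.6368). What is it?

MH47hi

Shift to the Maidenhead origin (180°W, 90°S): lon 248.6368, lat 77.3550.
Field (20°×10°, letters A–R): 248.6368/20 → 12 → M, 77.3550/10 → 7 → H; chars MH.
Square (2°×1°, digits 0–9): 8.6368/2 → 4, 7.3550/1 → 7; chars 47.
Subsquare (5′×2.5′, letters a–x): 0.6368/0.0833333 → 7 → h, 0.3550/0.0416667 → 8 → i; chars hi.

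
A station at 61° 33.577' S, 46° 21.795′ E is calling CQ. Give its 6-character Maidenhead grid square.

Shift to the Maidenhead origin (180°W, 90°S): lon 226.3632, lat 28.4404.
Field: lon ⌊226.3632/20⌋ = 11 → L; lat ⌊28.4404/10⌋ = 2 → C.
Square: lon ⌊6.3632/2⌋ = 3; lat ⌊8.4404/1⌋ = 8.
Subsquare: lon ⌊0.3632/0.0833333⌋ = 4 → e; lat ⌊0.4404/0.0416667⌋ = 10 → k.

LC38ek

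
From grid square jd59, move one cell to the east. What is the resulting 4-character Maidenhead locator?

JD69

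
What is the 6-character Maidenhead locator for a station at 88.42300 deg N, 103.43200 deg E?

Add 180° to longitude and 90° to latitude: 283.4320, 178.4230.
Field: lon ⌊283.4320/20⌋ = 14 → O; lat ⌊178.4230/10⌋ = 17 → R.
Square: lon ⌊3.4320/2⌋ = 1; lat ⌊8.4230/1⌋ = 8.
Subsquare: lon ⌊1.4320/0.0833333⌋ = 17 → r; lat ⌊0.4230/0.0416667⌋ = 10 → k.

OR18rk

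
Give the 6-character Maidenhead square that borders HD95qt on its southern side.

Latitude subsquare t = 19; −1 → 18 = s.
The longitude characters are unchanged.

HD95qs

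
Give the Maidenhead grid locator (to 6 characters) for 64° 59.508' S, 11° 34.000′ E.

Offset from 180°W / 90°S: lon 191.5667°, lat 25.0082°.
Field: lon ⌊191.5667/20⌋ = 9 → J; lat ⌊25.0082/10⌋ = 2 → C.
Square: lon ⌊11.5667/2⌋ = 5; lat ⌊5.0082/1⌋ = 5.
Subsquare: lon ⌊1.5667/0.0833333⌋ = 18 → s; lat ⌊0.0082/0.0416667⌋ = 0 → a.

JC55sa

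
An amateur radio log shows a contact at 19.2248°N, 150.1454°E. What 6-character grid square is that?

Offset from 180°W / 90°S: lon 330.1454°, lat 109.2248°.
Field (20°×10°, letters A–R): lon ⌊330.1454/20⌋ = 16 → Q; lat ⌊109.2248/10⌋ = 10 → K.
Square (2°×1°, digits 0–9): lon ⌊10.1454/2⌋ = 5; lat ⌊9.2248/1⌋ = 9.
Subsquare (5′×2.5′, letters a–x): lon ⌊0.1454/0.0833333⌋ = 1 → b; lat ⌊0.2248/0.0416667⌋ = 5 → f.

QK59bf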